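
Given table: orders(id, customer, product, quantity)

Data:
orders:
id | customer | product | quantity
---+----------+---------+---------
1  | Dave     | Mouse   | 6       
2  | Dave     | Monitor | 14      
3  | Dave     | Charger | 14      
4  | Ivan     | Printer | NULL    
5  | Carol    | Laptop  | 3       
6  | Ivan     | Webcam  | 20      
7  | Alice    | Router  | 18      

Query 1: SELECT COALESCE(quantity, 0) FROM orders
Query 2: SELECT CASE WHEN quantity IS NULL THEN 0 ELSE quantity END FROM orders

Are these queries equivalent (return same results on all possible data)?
Yes, equivalent

Both queries return: [(0,), (3,), (6,), (14,), (14,), (18,), (20,)]

Reason: COALESCE vs CASE for NULL handling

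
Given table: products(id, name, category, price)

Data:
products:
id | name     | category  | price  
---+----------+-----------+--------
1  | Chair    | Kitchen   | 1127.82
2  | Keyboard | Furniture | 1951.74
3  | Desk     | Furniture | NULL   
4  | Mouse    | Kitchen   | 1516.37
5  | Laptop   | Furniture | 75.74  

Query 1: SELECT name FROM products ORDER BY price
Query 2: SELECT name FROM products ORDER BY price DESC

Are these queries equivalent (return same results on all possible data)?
No, not equivalent

Query 1 returns: [('Desk',), ('Laptop',), ('Chair',), ('Mouse',), ('Keyboard',)]
Query 2 returns: [('Keyboard',), ('Mouse',), ('Chair',), ('Laptop',), ('Desk',)]

Reason: ASC vs DESC gives opposite ordering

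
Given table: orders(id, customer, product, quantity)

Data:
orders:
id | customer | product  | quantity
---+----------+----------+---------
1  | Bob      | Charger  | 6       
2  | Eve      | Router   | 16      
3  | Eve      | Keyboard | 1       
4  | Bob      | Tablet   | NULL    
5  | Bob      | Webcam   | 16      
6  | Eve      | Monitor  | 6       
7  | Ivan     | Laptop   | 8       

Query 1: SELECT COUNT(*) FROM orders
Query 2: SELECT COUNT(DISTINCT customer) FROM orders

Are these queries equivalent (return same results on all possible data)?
No, not equivalent

Query 1 returns: [(7,)]
Query 2 returns: [(3,)]

Reason: COUNT(*) counts rows, COUNT(DISTINCT customer) counts unique customers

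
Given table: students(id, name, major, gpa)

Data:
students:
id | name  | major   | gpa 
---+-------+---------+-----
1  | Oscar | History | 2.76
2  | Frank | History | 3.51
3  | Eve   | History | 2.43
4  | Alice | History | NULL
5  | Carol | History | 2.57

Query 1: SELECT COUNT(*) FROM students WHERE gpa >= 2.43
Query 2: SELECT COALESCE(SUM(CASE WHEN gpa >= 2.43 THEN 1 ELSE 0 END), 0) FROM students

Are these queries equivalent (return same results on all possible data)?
Yes, equivalent

Both queries return: [(4,)]

Reason: COUNT with WHERE vs conditional SUM (COALESCE handles empty-table NULL)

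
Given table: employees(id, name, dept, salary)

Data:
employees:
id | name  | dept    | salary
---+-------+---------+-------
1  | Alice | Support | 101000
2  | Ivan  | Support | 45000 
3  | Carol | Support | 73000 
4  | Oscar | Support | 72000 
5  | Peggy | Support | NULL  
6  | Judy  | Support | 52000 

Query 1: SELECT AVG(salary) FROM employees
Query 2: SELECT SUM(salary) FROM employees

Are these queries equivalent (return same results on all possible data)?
No, not equivalent

Query 1 returns: [(68600.0,)]
Query 2 returns: [(343000,)]

Reason: AVG vs SUM give different aggregate values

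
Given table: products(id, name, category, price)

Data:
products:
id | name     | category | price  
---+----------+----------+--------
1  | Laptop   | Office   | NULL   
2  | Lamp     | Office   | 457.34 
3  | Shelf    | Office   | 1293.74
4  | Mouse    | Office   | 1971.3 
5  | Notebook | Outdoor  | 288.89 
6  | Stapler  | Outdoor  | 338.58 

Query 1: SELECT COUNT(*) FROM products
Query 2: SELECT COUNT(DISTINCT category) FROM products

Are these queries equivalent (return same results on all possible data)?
No, not equivalent

Query 1 returns: [(6,)]
Query 2 returns: [(2,)]

Reason: COUNT(*) counts rows, COUNT(DISTINCT category) counts unique categorys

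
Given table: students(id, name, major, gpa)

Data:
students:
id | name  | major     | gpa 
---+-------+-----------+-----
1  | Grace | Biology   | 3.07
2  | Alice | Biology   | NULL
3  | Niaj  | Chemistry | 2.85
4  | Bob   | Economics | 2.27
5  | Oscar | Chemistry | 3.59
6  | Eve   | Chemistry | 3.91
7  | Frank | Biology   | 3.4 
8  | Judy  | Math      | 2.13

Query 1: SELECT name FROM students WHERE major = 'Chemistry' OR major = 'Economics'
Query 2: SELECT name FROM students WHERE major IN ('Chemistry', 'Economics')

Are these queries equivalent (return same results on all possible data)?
Yes, equivalent

Both queries return: [('Bob',), ('Eve',), ('Niaj',), ('Oscar',)]

Reason: OR vs IN are equivalent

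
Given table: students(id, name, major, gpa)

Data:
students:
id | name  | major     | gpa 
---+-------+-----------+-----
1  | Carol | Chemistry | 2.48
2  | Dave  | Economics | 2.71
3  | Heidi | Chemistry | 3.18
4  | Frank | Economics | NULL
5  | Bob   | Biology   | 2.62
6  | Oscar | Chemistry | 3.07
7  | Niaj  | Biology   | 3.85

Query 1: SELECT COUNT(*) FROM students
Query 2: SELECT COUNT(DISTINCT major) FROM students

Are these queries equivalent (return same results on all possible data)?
No, not equivalent

Query 1 returns: [(7,)]
Query 2 returns: [(3,)]

Reason: COUNT(*) counts rows, COUNT(DISTINCT major) counts unique majors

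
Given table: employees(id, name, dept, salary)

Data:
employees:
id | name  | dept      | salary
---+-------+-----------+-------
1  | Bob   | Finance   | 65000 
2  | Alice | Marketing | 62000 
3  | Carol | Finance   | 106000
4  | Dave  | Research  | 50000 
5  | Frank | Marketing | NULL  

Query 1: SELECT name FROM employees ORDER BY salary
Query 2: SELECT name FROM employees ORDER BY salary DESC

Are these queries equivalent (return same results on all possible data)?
No, not equivalent

Query 1 returns: [('Frank',), ('Dave',), ('Alice',), ('Bob',), ('Carol',)]
Query 2 returns: [('Carol',), ('Bob',), ('Alice',), ('Dave',), ('Frank',)]

Reason: ASC vs DESC gives opposite ordering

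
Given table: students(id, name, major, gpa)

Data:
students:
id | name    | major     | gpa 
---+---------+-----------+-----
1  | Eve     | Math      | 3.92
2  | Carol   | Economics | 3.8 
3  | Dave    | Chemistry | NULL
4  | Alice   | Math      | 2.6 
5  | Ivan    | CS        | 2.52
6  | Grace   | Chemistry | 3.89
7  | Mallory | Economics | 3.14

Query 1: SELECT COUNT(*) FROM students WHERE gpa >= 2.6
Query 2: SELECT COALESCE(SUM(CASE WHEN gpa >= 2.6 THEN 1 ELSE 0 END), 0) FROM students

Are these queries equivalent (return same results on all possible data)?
Yes, equivalent

Both queries return: [(5,)]

Reason: COUNT with WHERE vs conditional SUM (COALESCE handles empty-table NULL)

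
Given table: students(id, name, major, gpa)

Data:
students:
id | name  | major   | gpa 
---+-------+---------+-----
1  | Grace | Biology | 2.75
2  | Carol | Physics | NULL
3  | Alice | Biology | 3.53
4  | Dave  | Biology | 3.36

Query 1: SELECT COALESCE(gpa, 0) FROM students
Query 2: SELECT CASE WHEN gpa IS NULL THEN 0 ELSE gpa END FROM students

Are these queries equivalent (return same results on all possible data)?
Yes, equivalent

Both queries return: [(0,), (2.75,), (3.36,), (3.53,)]

Reason: COALESCE vs CASE for NULL handling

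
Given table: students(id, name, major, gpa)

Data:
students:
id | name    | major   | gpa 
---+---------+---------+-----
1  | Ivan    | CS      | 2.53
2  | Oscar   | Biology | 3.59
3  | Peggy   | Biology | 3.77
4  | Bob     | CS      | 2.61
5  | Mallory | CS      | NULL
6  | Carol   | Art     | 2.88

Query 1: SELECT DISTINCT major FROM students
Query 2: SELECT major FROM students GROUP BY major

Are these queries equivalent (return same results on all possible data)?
Yes, equivalent

Both queries return: [('Art',), ('Biology',), ('CS',)]

Reason: Both get unique majors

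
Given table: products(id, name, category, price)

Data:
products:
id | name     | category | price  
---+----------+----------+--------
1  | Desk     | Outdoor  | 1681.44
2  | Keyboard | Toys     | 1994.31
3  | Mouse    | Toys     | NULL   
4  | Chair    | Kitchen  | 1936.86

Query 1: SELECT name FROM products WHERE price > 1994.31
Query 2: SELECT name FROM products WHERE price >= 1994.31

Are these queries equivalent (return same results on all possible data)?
No, not equivalent

Query 1 returns: []
Query 2 returns: [('Keyboard',)]

Reason: > vs >= gives different results when price = 1994.31 exists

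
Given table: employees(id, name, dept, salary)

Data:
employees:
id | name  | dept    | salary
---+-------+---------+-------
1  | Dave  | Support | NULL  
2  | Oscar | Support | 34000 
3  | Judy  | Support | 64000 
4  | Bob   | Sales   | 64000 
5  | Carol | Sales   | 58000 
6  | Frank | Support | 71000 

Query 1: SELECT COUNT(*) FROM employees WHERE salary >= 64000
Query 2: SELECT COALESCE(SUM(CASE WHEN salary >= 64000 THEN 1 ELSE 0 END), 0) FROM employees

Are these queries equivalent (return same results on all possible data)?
Yes, equivalent

Both queries return: [(3,)]

Reason: COUNT with WHERE vs conditional SUM (COALESCE handles empty-table NULL)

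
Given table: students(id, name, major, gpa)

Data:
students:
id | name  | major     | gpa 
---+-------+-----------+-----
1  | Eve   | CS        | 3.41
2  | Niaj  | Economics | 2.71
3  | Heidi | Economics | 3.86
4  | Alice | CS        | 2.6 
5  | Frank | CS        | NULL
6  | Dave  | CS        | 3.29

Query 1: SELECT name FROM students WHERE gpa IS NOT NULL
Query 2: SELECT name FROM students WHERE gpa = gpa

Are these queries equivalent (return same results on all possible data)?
Yes, equivalent

Both queries return: [('Alice',), ('Dave',), ('Eve',), ('Heidi',), ('Niaj',)]

Reason: IS NOT NULL vs self-equality (both exclude NULLs)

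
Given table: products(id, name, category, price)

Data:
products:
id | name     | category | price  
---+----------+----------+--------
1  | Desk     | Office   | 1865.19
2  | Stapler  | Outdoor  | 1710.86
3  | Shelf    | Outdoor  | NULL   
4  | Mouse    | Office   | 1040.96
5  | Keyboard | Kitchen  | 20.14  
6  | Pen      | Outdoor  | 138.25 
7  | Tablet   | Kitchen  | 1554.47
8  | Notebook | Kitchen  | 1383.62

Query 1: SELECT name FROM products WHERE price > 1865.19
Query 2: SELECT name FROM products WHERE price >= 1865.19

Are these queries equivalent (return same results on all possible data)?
No, not equivalent

Query 1 returns: []
Query 2 returns: [('Desk',)]

Reason: > vs >= gives different results when price = 1865.19 exists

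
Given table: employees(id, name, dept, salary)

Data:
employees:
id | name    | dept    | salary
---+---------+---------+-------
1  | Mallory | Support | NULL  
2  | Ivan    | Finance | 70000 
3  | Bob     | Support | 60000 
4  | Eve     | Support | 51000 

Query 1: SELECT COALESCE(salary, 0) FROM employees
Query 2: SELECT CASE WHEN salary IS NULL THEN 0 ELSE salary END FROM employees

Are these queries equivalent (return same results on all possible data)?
Yes, equivalent

Both queries return: [(0,), (51000,), (60000,), (70000,)]

Reason: COALESCE vs CASE for NULL handling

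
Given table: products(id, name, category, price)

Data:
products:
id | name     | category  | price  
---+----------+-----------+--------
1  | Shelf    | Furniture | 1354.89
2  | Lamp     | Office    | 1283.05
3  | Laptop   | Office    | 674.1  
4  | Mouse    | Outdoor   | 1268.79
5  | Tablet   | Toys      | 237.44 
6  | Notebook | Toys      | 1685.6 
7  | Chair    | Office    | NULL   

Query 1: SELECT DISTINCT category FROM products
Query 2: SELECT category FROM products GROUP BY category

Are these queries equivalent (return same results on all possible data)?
Yes, equivalent

Both queries return: [('Furniture',), ('Office',), ('Outdoor',), ('Toys',)]

Reason: Both get unique categorys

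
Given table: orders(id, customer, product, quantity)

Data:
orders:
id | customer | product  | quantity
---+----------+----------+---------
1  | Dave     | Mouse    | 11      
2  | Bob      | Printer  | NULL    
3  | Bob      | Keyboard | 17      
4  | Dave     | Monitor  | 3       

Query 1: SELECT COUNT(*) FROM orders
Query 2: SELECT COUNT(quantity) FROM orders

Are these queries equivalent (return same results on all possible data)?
No, not equivalent

Query 1 returns: [(4,)]
Query 2 returns: [(3,)]

Reason: COUNT(*) includes NULLs, COUNT(column) excludes them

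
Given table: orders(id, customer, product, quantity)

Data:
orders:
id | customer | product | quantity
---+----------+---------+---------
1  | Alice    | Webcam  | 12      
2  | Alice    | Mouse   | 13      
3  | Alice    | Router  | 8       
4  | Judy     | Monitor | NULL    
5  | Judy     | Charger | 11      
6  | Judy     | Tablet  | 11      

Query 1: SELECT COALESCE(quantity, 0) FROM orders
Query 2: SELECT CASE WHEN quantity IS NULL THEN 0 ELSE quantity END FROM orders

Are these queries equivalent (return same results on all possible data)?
Yes, equivalent

Both queries return: [(0,), (8,), (11,), (11,), (12,), (13,)]

Reason: COALESCE vs CASE for NULL handling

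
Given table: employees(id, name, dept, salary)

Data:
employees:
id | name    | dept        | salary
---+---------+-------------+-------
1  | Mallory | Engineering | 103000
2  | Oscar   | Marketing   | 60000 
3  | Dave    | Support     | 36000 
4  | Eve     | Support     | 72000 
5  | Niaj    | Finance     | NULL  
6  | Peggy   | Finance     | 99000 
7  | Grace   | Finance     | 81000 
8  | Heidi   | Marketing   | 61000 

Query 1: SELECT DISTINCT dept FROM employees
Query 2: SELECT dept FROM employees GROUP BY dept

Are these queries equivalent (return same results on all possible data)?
Yes, equivalent

Both queries return: [('Engineering',), ('Finance',), ('Marketing',), ('Support',)]

Reason: Both get unique depts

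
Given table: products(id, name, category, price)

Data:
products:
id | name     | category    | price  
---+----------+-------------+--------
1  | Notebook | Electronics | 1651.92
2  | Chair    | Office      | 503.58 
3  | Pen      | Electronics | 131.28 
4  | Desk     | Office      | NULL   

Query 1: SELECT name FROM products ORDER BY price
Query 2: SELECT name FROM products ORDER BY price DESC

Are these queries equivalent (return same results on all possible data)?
No, not equivalent

Query 1 returns: [('Desk',), ('Pen',), ('Chair',), ('Notebook',)]
Query 2 returns: [('Notebook',), ('Chair',), ('Pen',), ('Desk',)]

Reason: ASC vs DESC gives opposite ordering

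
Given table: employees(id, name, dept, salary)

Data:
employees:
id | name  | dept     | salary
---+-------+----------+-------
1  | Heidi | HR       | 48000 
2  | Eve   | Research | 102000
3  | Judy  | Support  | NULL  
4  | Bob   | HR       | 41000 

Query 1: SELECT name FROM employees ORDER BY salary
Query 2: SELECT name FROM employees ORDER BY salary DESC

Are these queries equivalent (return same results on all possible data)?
No, not equivalent

Query 1 returns: [('Judy',), ('Bob',), ('Heidi',), ('Eve',)]
Query 2 returns: [('Eve',), ('Heidi',), ('Bob',), ('Judy',)]

Reason: ASC vs DESC gives opposite ordering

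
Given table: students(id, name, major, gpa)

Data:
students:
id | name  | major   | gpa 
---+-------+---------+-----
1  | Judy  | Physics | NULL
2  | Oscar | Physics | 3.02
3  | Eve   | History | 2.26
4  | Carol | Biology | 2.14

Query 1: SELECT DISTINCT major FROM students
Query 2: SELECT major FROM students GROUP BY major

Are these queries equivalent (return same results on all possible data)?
Yes, equivalent

Both queries return: [('Biology',), ('History',), ('Physics',)]

Reason: Both get unique majors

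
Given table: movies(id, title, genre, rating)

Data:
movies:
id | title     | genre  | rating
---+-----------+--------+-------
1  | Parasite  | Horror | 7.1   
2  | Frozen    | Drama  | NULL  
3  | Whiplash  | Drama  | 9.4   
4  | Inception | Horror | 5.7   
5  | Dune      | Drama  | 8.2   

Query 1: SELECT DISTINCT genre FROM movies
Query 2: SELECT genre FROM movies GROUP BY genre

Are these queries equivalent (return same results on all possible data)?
Yes, equivalent

Both queries return: [('Drama',), ('Horror',)]

Reason: Both get unique genres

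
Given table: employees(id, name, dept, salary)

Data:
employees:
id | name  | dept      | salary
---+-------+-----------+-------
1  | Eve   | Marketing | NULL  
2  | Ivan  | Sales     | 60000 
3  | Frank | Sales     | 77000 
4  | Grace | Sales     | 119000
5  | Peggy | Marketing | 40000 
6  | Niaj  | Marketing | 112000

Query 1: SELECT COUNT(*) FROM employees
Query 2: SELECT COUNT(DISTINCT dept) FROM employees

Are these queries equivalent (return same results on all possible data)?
No, not equivalent

Query 1 returns: [(6,)]
Query 2 returns: [(2,)]

Reason: COUNT(*) counts rows, COUNT(DISTINCT dept) counts unique depts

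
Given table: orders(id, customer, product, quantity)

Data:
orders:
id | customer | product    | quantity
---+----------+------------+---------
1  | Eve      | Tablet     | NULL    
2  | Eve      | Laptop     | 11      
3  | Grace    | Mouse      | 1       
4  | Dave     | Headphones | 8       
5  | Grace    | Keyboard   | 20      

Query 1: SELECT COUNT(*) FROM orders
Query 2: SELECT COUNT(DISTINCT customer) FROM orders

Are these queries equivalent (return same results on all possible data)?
No, not equivalent

Query 1 returns: [(5,)]
Query 2 returns: [(3,)]

Reason: COUNT(*) counts rows, COUNT(DISTINCT customer) counts unique customers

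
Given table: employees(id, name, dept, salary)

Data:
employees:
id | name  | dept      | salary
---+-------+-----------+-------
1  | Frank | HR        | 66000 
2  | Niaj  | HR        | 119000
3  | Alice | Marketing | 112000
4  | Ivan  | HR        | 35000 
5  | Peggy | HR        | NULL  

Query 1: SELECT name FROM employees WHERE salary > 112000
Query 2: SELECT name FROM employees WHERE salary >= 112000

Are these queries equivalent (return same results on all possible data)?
No, not equivalent

Query 1 returns: [('Niaj',)]
Query 2 returns: [('Niaj',), ('Alice',)]

Reason: > vs >= gives different results when salary = 112000 exists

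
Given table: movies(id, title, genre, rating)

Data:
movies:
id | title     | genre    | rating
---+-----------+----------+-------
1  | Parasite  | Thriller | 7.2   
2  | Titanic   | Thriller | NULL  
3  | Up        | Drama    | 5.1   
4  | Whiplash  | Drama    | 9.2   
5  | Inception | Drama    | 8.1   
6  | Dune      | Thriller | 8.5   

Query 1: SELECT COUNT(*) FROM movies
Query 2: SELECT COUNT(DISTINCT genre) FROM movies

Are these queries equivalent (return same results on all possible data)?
No, not equivalent

Query 1 returns: [(6,)]
Query 2 returns: [(2,)]

Reason: COUNT(*) counts rows, COUNT(DISTINCT genre) counts unique genres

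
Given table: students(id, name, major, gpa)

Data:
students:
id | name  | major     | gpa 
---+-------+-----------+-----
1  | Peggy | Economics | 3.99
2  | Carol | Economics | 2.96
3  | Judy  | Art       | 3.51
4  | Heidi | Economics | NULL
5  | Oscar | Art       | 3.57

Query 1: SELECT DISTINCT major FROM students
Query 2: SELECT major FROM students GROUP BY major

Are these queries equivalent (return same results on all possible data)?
Yes, equivalent

Both queries return: [('Art',), ('Economics',)]

Reason: Both get unique majors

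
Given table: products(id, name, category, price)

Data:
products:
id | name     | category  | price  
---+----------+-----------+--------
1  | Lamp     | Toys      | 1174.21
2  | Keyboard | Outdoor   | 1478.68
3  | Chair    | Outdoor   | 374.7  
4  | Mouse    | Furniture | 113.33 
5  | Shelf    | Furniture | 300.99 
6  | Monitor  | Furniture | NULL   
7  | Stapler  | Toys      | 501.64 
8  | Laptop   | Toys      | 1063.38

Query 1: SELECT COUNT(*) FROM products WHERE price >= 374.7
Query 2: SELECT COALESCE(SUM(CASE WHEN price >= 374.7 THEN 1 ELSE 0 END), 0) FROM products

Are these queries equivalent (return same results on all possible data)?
Yes, equivalent

Both queries return: [(5,)]

Reason: COUNT with WHERE vs conditional SUM (COALESCE handles empty-table NULL)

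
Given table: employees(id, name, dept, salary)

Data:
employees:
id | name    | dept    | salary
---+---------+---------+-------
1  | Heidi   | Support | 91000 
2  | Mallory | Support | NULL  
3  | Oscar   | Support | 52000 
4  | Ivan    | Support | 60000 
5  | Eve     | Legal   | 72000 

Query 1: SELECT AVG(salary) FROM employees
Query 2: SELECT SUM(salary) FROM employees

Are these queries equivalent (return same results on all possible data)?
No, not equivalent

Query 1 returns: [(68750.0,)]
Query 2 returns: [(275000,)]

Reason: AVG vs SUM give different aggregate values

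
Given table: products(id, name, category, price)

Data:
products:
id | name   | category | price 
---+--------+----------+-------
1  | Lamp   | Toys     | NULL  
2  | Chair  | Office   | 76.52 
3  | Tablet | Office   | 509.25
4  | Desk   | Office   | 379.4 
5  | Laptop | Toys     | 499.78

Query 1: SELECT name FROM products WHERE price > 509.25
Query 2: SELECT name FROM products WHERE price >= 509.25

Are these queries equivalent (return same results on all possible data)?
No, not equivalent

Query 1 returns: []
Query 2 returns: [('Tablet',)]

Reason: > vs >= gives different results when price = 509.25 exists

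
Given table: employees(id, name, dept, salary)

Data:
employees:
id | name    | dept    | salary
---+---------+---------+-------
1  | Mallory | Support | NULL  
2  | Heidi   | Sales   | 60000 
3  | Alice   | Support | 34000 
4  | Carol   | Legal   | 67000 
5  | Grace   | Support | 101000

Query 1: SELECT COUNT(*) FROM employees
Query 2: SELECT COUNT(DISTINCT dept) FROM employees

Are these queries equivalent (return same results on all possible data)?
No, not equivalent

Query 1 returns: [(5,)]
Query 2 returns: [(3,)]

Reason: COUNT(*) counts rows, COUNT(DISTINCT dept) counts unique depts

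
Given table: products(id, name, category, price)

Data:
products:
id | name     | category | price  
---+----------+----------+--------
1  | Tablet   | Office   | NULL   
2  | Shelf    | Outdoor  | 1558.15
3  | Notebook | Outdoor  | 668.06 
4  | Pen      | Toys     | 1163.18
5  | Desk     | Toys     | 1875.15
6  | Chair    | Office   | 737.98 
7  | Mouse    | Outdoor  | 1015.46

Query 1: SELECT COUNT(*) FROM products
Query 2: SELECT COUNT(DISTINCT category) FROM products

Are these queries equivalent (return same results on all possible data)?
No, not equivalent

Query 1 returns: [(7,)]
Query 2 returns: [(3,)]

Reason: COUNT(*) counts rows, COUNT(DISTINCT category) counts unique categorys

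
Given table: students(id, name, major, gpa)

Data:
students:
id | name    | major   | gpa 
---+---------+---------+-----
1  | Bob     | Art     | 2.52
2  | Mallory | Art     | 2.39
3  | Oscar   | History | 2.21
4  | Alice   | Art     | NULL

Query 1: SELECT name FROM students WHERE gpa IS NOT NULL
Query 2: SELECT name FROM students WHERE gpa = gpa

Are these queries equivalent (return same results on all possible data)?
Yes, equivalent

Both queries return: [('Bob',), ('Mallory',), ('Oscar',)]

Reason: IS NOT NULL vs self-equality (both exclude NULLs)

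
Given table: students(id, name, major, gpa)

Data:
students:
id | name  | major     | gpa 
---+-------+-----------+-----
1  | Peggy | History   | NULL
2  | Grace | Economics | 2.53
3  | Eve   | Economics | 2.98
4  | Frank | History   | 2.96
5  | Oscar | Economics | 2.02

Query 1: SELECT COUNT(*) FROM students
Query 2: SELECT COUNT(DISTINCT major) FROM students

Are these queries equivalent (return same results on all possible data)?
No, not equivalent

Query 1 returns: [(5,)]
Query 2 returns: [(2,)]

Reason: COUNT(*) counts rows, COUNT(DISTINCT major) counts unique majors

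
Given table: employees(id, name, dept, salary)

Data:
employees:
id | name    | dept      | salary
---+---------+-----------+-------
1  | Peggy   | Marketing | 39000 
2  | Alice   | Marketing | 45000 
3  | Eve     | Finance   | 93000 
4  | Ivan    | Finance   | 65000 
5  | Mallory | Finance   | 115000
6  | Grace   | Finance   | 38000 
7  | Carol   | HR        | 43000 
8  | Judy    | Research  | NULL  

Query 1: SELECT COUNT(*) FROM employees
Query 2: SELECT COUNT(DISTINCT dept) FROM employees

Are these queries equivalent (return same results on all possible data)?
No, not equivalent

Query 1 returns: [(8,)]
Query 2 returns: [(4,)]

Reason: COUNT(*) counts rows, COUNT(DISTINCT dept) counts unique depts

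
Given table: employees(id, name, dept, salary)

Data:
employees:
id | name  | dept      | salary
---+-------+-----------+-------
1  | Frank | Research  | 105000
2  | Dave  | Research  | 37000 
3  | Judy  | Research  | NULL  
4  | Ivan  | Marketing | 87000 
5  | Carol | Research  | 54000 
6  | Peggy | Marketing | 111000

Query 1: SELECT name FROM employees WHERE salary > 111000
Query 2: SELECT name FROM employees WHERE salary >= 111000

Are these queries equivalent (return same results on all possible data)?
No, not equivalent

Query 1 returns: []
Query 2 returns: [('Peggy',)]

Reason: > vs >= gives different results when salary = 111000 exists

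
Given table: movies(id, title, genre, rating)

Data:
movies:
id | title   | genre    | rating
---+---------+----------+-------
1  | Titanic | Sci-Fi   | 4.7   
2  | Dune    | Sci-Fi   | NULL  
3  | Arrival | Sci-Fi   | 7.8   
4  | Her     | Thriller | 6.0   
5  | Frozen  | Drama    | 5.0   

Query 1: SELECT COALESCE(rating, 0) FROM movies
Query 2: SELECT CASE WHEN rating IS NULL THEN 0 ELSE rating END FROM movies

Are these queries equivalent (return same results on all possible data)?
Yes, equivalent

Both queries return: [(0,), (4.7,), (5.0,), (6.0,), (7.8,)]

Reason: COALESCE vs CASE for NULL handling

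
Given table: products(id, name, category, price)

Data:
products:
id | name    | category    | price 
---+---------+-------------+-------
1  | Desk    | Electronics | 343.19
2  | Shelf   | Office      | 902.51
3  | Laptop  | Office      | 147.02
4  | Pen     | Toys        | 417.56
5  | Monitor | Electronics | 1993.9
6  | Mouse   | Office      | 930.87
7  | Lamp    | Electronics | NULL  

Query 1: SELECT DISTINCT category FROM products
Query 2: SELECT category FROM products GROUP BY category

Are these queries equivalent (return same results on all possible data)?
Yes, equivalent

Both queries return: [('Electronics',), ('Office',), ('Toys',)]

Reason: Both get unique categorys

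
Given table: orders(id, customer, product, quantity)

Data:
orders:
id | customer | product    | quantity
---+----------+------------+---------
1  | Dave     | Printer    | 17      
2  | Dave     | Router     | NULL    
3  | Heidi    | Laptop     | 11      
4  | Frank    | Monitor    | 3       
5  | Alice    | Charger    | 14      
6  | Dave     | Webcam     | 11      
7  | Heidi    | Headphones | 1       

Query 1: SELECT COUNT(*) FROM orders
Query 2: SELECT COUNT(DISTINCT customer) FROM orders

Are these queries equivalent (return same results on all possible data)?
No, not equivalent

Query 1 returns: [(7,)]
Query 2 returns: [(4,)]

Reason: COUNT(*) counts rows, COUNT(DISTINCT customer) counts unique customers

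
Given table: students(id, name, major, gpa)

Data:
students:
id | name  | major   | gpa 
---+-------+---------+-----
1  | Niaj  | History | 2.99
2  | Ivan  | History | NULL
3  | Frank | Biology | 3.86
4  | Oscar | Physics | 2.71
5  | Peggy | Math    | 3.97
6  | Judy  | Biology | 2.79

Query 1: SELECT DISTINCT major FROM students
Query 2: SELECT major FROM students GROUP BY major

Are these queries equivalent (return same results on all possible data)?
Yes, equivalent

Both queries return: [('Biology',), ('History',), ('Math',), ('Physics',)]

Reason: Both get unique majors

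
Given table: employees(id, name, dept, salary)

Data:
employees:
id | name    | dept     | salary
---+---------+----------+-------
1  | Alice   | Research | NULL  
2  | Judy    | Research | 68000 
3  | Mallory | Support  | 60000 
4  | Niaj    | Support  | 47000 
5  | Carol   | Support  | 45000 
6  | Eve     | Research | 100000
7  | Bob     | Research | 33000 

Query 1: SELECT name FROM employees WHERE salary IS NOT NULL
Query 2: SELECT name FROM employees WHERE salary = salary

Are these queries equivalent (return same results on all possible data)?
Yes, equivalent

Both queries return: [('Bob',), ('Carol',), ('Eve',), ('Judy',), ('Mallory',), ('Niaj',)]

Reason: IS NOT NULL vs self-equality (both exclude NULLs)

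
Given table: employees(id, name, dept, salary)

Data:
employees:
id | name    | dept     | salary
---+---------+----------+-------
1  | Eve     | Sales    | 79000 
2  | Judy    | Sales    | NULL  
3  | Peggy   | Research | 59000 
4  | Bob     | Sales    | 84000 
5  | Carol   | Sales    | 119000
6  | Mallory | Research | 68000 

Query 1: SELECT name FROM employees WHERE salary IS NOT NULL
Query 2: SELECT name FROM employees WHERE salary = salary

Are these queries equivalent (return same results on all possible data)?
Yes, equivalent

Both queries return: [('Bob',), ('Carol',), ('Eve',), ('Mallory',), ('Peggy',)]

Reason: IS NOT NULL vs self-equality (both exclude NULLs)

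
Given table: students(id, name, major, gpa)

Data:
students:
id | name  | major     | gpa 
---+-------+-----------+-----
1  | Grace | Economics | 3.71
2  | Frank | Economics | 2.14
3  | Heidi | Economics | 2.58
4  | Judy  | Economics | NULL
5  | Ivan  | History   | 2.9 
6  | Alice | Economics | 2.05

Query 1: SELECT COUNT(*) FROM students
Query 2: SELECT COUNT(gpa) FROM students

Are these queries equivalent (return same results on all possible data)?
No, not equivalent

Query 1 returns: [(6,)]
Query 2 returns: [(5,)]

Reason: COUNT(*) includes NULLs, COUNT(column) excludes them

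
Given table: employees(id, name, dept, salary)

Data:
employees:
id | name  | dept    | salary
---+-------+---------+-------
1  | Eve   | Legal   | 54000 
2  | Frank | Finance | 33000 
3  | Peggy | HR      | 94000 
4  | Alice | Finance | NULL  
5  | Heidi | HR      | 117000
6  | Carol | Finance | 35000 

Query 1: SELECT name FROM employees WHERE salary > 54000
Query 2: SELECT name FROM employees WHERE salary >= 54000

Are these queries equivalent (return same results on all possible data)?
No, not equivalent

Query 1 returns: [('Peggy',), ('Heidi',)]
Query 2 returns: [('Eve',), ('Peggy',), ('Heidi',)]

Reason: > vs >= gives different results when salary = 54000 exists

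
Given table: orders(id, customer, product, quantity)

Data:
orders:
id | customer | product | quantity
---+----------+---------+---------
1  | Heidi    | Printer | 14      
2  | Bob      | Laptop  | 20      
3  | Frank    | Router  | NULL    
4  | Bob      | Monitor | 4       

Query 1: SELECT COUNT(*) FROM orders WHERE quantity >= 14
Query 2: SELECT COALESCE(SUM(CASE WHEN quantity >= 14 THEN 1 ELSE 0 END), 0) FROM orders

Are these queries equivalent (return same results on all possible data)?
Yes, equivalent

Both queries return: [(2,)]

Reason: COUNT with WHERE vs conditional SUM (COALESCE handles empty-table NULL)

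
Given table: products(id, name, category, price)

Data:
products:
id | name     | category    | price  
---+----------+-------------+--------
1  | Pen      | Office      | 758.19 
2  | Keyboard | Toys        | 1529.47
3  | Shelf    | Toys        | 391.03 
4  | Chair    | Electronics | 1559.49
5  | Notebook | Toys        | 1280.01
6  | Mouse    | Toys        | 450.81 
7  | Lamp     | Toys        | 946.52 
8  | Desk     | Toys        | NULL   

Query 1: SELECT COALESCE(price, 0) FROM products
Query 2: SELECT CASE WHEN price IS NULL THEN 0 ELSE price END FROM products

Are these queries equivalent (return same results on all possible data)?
Yes, equivalent

Both queries return: [(0,), (391.03,), (450.81,), (758.19,), (946.52,), (1280.01,), (1529.47,), (1559.49,)]

Reason: COALESCE vs CASE for NULL handling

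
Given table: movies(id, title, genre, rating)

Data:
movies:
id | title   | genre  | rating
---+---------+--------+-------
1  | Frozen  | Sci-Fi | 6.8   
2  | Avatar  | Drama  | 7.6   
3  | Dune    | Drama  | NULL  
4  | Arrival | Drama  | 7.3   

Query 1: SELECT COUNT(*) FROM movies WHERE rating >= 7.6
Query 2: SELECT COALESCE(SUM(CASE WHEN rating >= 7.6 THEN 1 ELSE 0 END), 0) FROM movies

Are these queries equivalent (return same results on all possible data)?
Yes, equivalent

Both queries return: [(1,)]

Reason: COUNT with WHERE vs conditional SUM (COALESCE handles empty-table NULL)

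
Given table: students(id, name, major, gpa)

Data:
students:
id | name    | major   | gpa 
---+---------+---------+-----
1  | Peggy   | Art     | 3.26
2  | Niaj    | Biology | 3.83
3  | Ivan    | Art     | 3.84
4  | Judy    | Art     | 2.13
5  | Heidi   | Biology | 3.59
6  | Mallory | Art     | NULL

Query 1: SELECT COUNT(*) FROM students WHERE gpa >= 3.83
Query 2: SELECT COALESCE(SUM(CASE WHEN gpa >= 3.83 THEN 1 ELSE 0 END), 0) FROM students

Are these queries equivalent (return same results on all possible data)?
Yes, equivalent

Both queries return: [(2,)]

Reason: COUNT with WHERE vs conditional SUM (COALESCE handles empty-table NULL)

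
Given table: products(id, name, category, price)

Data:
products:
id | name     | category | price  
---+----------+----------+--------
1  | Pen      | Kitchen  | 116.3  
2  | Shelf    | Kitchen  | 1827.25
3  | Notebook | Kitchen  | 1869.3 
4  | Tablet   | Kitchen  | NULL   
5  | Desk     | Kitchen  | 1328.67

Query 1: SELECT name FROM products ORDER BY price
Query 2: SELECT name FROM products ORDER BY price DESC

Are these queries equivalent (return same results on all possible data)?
No, not equivalent

Query 1 returns: [('Tablet',), ('Pen',), ('Desk',), ('Shelf',), ('Notebook',)]
Query 2 returns: [('Notebook',), ('Shelf',), ('Desk',), ('Pen',), ('Tablet',)]

Reason: ASC vs DESC gives opposite ordering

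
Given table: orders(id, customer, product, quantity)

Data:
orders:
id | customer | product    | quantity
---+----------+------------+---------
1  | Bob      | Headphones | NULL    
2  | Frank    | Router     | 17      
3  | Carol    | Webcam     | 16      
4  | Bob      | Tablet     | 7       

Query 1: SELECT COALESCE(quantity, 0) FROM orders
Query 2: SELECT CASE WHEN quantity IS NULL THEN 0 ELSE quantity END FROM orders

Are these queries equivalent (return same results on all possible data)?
Yes, equivalent

Both queries return: [(0,), (7,), (16,), (17,)]

Reason: COALESCE vs CASE for NULL handling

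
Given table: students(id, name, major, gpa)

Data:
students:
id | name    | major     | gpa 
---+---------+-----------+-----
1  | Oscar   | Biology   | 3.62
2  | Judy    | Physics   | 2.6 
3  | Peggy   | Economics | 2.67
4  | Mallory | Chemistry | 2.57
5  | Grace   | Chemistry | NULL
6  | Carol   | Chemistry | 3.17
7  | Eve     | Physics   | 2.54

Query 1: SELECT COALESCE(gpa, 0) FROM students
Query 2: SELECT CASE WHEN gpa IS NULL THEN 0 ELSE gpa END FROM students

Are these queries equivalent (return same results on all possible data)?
Yes, equivalent

Both queries return: [(0,), (2.54,), (2.57,), (2.6,), (2.67,), (3.17,), (3.62,)]

Reason: COALESCE vs CASE for NULL handling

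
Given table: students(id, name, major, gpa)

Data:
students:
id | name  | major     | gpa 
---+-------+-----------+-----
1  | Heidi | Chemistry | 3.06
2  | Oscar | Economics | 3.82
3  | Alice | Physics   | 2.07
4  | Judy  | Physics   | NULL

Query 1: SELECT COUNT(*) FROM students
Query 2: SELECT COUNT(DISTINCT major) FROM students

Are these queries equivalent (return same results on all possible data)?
No, not equivalent

Query 1 returns: [(4,)]
Query 2 returns: [(3,)]

Reason: COUNT(*) counts rows, COUNT(DISTINCT major) counts unique majors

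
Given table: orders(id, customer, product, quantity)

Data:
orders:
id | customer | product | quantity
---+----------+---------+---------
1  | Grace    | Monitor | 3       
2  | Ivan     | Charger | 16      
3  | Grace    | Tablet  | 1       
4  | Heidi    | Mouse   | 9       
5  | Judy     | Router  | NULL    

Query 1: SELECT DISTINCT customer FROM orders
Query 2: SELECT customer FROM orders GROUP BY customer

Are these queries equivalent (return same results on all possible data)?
Yes, equivalent

Both queries return: [('Grace',), ('Heidi',), ('Ivan',), ('Judy',)]

Reason: Both get unique customers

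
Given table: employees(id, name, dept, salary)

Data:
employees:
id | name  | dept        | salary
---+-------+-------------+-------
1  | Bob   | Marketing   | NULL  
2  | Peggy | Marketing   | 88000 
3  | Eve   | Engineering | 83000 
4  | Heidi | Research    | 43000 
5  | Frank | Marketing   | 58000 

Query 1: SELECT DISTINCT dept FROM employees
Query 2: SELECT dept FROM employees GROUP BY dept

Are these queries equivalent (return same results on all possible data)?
Yes, equivalent

Both queries return: [('Engineering',), ('Marketing',), ('Research',)]

Reason: Both get unique depts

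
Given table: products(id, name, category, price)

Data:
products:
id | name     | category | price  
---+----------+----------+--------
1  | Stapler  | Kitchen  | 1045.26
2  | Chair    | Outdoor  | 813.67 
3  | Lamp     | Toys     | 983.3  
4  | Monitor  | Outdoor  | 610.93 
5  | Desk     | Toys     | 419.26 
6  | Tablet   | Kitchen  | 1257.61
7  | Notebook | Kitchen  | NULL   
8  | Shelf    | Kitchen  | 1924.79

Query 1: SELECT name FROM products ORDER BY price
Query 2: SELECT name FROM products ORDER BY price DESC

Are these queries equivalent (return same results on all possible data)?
No, not equivalent

Query 1 returns: [('Notebook',), ('Desk',), ('Monitor',), ('Chair',), ('Lamp',), ('Stapler',), ('Tablet',), ('Shelf',)]
Query 2 returns: [('Shelf',), ('Tablet',), ('Stapler',), ('Lamp',), ('Chair',), ('Monitor',), ('Desk',), ('Notebook',)]

Reason: ASC vs DESC gives opposite ordering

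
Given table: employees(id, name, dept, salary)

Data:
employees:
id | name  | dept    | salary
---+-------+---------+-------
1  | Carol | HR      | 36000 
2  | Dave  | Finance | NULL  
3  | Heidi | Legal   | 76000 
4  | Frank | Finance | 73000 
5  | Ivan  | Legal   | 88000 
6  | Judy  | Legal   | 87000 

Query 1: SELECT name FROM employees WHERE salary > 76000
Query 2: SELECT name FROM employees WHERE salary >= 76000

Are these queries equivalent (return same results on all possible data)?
No, not equivalent

Query 1 returns: [('Ivan',), ('Judy',)]
Query 2 returns: [('Heidi',), ('Ivan',), ('Judy',)]

Reason: > vs >= gives different results when salary = 76000 exists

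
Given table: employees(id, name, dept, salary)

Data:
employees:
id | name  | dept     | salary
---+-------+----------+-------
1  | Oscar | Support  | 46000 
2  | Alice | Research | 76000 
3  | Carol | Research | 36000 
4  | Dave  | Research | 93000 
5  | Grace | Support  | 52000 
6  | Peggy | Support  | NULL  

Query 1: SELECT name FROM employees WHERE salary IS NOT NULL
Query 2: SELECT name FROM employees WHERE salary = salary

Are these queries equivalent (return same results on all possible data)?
Yes, equivalent

Both queries return: [('Alice',), ('Carol',), ('Dave',), ('Grace',), ('Oscar',)]

Reason: IS NOT NULL vs self-equality (both exclude NULLs)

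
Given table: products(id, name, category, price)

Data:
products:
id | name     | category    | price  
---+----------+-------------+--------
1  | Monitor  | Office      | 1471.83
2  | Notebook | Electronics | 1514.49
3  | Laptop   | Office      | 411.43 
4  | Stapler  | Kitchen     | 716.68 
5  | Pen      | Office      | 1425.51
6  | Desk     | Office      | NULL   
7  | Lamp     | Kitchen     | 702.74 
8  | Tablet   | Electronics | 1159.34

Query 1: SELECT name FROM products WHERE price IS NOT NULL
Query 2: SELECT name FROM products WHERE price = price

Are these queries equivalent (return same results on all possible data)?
Yes, equivalent

Both queries return: [('Lamp',), ('Laptop',), ('Monitor',), ('Notebook',), ('Pen',), ('Stapler',), ('Tablet',)]

Reason: IS NOT NULL vs self-equality (both exclude NULLs)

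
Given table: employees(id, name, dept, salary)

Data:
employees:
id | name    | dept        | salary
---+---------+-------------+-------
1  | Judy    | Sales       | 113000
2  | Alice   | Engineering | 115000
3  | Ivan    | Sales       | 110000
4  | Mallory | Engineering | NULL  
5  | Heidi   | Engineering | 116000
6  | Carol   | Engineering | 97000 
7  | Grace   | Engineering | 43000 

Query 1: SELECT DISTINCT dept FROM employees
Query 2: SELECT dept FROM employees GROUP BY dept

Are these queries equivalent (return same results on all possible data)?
Yes, equivalent

Both queries return: [('Engineering',), ('Sales',)]

Reason: Both get unique depts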